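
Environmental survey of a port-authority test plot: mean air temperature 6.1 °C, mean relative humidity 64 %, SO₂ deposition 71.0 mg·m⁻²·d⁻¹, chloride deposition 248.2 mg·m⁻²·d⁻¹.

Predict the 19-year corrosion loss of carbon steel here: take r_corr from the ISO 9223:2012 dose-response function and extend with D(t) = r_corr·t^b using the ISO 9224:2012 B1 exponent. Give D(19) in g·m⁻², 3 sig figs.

D(19) = 2.39e+03 g·m⁻²

carbon steel: T≤10 °C ⇒ hinge +0.150·(6.1−10) = -0.5850
  sulphur-dioxide contribution → 32.54 μm/a
  chloride contribution → 32.85 μm/a
  total first-year rate 65.4 μm/a
ISO 9224: D(t) = r_corr · t^b with b = 0.523 (carbon steel, B1)
  D(19) = 65.4 × 19^0.523 = 65.4 × 4.664 = 305 μm
  Mass loss = 305 μm × 7.85 g/cm³ = 2394 g·m⁻²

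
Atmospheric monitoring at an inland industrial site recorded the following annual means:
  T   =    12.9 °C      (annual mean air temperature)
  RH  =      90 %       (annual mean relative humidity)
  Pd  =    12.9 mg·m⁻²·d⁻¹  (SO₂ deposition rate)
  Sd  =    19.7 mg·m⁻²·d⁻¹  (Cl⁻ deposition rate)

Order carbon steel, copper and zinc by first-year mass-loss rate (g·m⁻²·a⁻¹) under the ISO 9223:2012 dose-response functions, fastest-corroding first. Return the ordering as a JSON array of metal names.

["carbon steel", "copper", "zinc"]

carbon steel: T>10 °C ⇒ hinge -0.054·(12.9−10) = -0.1566
  Pd branch = 1.77·Pd^0.52·e^(0.02·RH+f) = 34.61 μm/a
  Sd branch = 0.102·Sd^0.62·e^(0.033·RH+0.04·T) = 21.14 μm/a
  sum: 34.61 + 21.14 → r_corr = 55.75 μm/a
  mass loss = 55.75 μm/a × 7.85 g/cm³ = 437.6 g·m⁻²·a⁻¹
copper: f(T) = -0.080·(T−10) [T>10 °C] = -0.2320
  Pd branch = 0.0053·Pd^0.26·e^(0.059·RH+f) = 1.653 μm/a
  Cl⁻ term: 0.01025·19.7^0.27·exp(0.036·90+0.049·12.9) = 1.101
  sum: 1.653 + 1.101 → r_corr = 2.755 μm/a
  mass loss = 2.755 μm/a × 8.96 g/cm³ = 24.68 g·m⁻²·a⁻¹
zinc: temperature factor f = -0.071·(2.9) = -0.2059
  SO₂ term: 0.0129·12.9^0.44·exp(0.046·90-0.2059) = 2.031
  Cl⁻ term: 0.0175·19.7^0.57·exp(0.008·90+0.085·12.9) = 0.5885
  r_corr = 2.031 + 0.5885 = 2.62 μm/a
  mass loss = 2.62 μm/a × 7.14 g/cm³ = 18.71 g·m⁻²·a⁻¹
Ordering by g·m⁻²·a⁻¹: carbon steel (438) > copper (24.7) > zinc (18.7)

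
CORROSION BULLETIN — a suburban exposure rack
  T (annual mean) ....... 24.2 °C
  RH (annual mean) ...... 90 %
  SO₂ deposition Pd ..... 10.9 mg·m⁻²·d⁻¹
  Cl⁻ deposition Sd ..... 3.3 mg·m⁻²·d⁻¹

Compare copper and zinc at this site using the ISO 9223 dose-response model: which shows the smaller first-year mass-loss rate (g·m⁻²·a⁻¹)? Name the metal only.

zinc

copper: T>10 °C ⇒ hinge -0.080·(24.2−10) = -1.1360
  sulphur-dioxide contribution → 0.6408 μm/a
  chloride contribution → 1.183 μm/a
  total first-year rate 1.823 μm/a
  mass loss = 1.823 μm/a × 8.96 g/cm³ = 16.34 g·m⁻²·a⁻¹
zinc: temperature factor f = -0.071·(14.2) = -1.0082
  sulphur-dioxide contribution → 0.8456 μm/a
  chloride contribution → 0.5554 μm/a
  total first-year rate 1.401 μm/a
  mass loss = 1.401 μm/a × 7.14 g/cm³ = 10 g·m⁻²·a⁻¹
Ordering by g·m⁻²·a⁻¹: copper (16.3) > zinc (10)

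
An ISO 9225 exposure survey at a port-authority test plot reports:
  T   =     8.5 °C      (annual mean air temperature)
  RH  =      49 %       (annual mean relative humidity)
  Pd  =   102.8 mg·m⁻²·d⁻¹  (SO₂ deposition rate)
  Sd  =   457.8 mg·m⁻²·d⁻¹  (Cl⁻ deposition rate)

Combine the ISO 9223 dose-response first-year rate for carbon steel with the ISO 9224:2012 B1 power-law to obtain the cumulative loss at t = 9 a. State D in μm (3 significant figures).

carbon steel: f(T) = +0.150·(T−10) [T≤10 °C] = -0.2250
  Pd branch = 1.77·Pd^0.52·e^(0.02·RH+f) = 41.89 μm/a
  Cl⁻ term: 0.102·457.8^0.62·exp(0.033·49+0.04·8.5) = 32.22
  sum: 41.89 + 32.22 → r_corr = 74.11 μm/a
ISO 9224: D(t) = r_corr · t^b with b = 0.523 (carbon steel, B1)
  D(9) = 74.11 × 9^0.523 = 74.11 × 3.156 = 233.9 μm

D(9) = 234 μm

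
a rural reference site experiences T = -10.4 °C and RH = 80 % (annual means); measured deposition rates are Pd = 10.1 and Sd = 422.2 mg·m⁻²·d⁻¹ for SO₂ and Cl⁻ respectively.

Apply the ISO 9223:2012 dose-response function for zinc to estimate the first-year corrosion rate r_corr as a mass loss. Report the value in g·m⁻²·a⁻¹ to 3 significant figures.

zinc: T≤10 °C ⇒ hinge +0.038·(-10.4−10) = -0.7752
  sulphur-dioxide contribution → 0.6517 μm/a
  chloride contribution → 0.4301 μm/a
  ⇒ r_corr(zinc) = 1.082 μm/a
Convert to mass loss: 1.082 μm/a × 7.14 g/cm³ = 7.724 g·m⁻²·a⁻¹

r_corr = 7.72 g·m⁻²·a⁻¹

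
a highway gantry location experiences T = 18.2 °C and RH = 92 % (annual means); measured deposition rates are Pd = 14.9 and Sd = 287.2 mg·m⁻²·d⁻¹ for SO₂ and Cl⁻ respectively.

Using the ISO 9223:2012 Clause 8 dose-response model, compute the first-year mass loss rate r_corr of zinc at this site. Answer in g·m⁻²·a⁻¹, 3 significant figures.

zinc: T>10 °C ⇒ hinge -0.071·(18.2−10) = -0.5822
  SO₂ term: 0.0129·14.9^0.44·exp(0.046·92-0.5822) = 1.629
  Cl⁻ term: 0.0175·287.2^0.57·exp(0.008·92+0.085·18.2) = 4.322
  sum: 1.629 + 4.322 → r_corr = 5.951 μm/a
Convert to mass loss: 5.951 μm/a × 7.14 g/cm³ = 42.49 g·m⁻²·a⁻¹

r_corr = 42.5 g·m⁻²·a⁻¹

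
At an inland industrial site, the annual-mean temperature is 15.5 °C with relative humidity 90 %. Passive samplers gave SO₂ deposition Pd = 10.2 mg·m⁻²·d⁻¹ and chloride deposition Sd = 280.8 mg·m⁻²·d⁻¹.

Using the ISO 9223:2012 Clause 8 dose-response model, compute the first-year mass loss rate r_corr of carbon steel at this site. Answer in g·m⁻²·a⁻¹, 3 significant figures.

carbon steel: temperature factor f = -0.054·(5.5) = -0.2970
  SO₂ term: 1.77·10.2^0.52·exp(0.02·90-0.2970) = 26.62
  Cl⁻ term: 0.102·280.8^0.62·exp(0.033·90+0.04·15.5) = 121.8
  r_corr = 26.62 + 121.8 = 148.4 μm/a
Convert to mass loss: 148.4 μm/a × 7.85 g/cm³ = 1165 g·m⁻²·a⁻¹

r_corr = 1.17e+03 g·m⁻²·a⁻¹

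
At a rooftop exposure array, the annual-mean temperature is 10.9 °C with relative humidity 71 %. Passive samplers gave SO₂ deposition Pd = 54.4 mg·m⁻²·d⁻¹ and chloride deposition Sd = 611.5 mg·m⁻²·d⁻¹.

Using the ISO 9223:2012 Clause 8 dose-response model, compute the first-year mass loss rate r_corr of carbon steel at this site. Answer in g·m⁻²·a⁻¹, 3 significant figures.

carbon steel: temperature factor f = -0.054·(0.9) = -0.0486
  Pd branch = 1.77·Pd^0.52·e^(0.02·RH+f) = 55.73 μm/a
  Cl⁻ term: 0.102·611.5^0.62·exp(0.033·71+0.04·10.9) = 87.71
  sum: 55.73 + 87.71 → r_corr = 143.4 μm/a
Convert to mass loss: 143.4 μm/a × 7.85 g/cm³ = 1126 g·m⁻²·a⁻¹

r_corr = 1.13e+03 g·m⁻²·a⁻¹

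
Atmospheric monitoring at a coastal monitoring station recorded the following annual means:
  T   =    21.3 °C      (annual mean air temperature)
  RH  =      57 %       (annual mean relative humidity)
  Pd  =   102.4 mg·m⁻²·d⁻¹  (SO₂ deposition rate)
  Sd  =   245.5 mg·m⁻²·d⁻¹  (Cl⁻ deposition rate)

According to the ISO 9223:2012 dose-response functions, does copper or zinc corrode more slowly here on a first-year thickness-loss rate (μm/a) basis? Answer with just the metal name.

copper

copper: temperature factor f = -0.080·(11.3) = -0.9040
  SO₂ term: 0.0053·102.4^0.26·exp(0.059·57-0.9040) = 0.2065
  Sd branch = 0.01025·Sd^0.27·e^(0.036·RH+0.049·T) = 1.001 μm/a
  r_corr = 0.2065 + 1.001 = 1.208 μm/a
zinc: temperature factor f = -0.071·(11.3) = -0.8023
  Pd branch = 0.0129·Pd^0.44·e^(0.046·RH+f) = 0.6101 μm/a
  Sd branch = 0.0175·Sd^0.57·e^(0.008·RH+0.085·T) = 3.888 μm/a
  sum: 0.6101 + 3.888 → r_corr = 4.498 μm/a
Ordering by μm/a: zinc (4.5) > copper (1.21)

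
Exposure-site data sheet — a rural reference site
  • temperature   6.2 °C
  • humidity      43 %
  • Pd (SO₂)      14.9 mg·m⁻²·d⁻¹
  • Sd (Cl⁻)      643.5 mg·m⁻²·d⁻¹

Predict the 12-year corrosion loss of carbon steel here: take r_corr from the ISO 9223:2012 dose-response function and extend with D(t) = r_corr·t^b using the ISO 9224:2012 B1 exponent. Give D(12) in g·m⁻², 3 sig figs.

D(12) = 1.13e+03 g·m⁻²

carbon steel: T≤10 °C ⇒ hinge +0.150·(6.2−10) = -0.5700
  sulphur-dioxide contribution → 9.638 μm/a
  chloride contribution → 29.78 μm/a
  ⇒ r_corr(carbon steel) = 39.41 μm/a
Long-term exponent b (ISO 9224 Table 2, B1) = 0.523
  D(12) = 39.41 × 12^0.523 = 39.41 × 3.668 = 144.6 μm
  Mass loss = 144.6 μm × 7.85 g/cm³ = 1135 g·m⁻²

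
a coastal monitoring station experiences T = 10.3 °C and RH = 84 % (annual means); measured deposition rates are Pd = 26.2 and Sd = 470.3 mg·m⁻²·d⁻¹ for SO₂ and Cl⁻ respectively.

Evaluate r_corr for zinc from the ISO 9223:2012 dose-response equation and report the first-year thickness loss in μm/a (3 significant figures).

zinc: f(T) = -0.071·(T−10) [T>10 °C] = -0.0213
  SO₂ term: 0.0129·26.2^0.44·exp(0.046·84-0.0213) = 2.532
  Sd branch = 0.0175·Sd^0.57·e^(0.008·RH+0.085·T) = 2.744 μm/a
  r_corr = 2.532 + 2.744 = 5.276 μm/a

r_corr = 5.28 μm/a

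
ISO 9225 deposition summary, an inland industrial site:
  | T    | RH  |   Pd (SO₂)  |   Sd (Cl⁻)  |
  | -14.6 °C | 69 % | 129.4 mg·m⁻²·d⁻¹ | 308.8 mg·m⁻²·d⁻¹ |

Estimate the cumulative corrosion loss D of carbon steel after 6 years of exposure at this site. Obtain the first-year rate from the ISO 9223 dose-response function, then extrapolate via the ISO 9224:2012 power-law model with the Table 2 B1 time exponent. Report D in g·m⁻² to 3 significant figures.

D(6) = 433 g·m⁻²

carbon steel: temperature factor f = +0.150·(-24.6) = -3.6900
  Pd branch = 1.77·Pd^0.52·e^(0.02·RH+f) = 2.203 μm/a
  Cl⁻ term: 0.102·308.8^0.62·exp(0.033·69+0.04·-14.6) = 19.38
  sum: 2.203 + 19.38 → r_corr = 21.59 μm/a
ISO 9224: D(t) = r_corr · t^b with b = 0.523 (carbon steel, B1)
  D(6) = 21.59 × 6^0.523 = 21.59 × 2.553 = 55.1 μm
  Mass loss = 55.1 μm × 7.85 g/cm³ = 432.6 g·m⁻²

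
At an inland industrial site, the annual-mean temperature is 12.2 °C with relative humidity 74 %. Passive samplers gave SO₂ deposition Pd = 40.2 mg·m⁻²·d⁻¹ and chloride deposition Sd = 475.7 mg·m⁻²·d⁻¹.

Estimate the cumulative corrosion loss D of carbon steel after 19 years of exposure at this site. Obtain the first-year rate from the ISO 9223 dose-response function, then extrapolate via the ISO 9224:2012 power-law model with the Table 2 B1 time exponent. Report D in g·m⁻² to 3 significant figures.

carbon steel: T>10 °C ⇒ hinge -0.054·(12.2−10) = -0.1188
  sulphur-dioxide contribution → 47.13 μm/a
  chloride contribution → 87.3 μm/a
  total first-year rate 134.4 μm/a
Long-term exponent b (ISO 9224 Table 2, B1) = 0.523
  D(19) = 134.4 × 19^0.523 = 134.4 × 4.664 = 627.1 μm
  Mass loss = 627.1 μm × 7.85 g/cm³ = 4922 g·m⁻²

D(19) = 4.92e+03 g·m⁻²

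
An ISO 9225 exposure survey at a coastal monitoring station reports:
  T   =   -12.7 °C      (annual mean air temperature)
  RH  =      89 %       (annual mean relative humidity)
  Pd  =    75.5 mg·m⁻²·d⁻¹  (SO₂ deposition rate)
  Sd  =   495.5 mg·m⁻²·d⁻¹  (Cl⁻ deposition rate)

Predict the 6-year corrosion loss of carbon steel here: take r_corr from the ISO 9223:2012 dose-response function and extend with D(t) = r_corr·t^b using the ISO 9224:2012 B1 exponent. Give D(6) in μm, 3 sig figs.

carbon steel: T≤10 °C ⇒ hinge +0.150·(-12.7−10) = -3.4050
  sulphur-dioxide contribution → 3.302 μm/a
  chloride contribution → 54.25 μm/a
  total first-year rate 57.56 μm/a
Power-law: D(6) = r_corr · 6^0.523
  D(6) = 57.56 × 6^0.523 = 57.56 × 2.553 = 146.9 μm

D(6) = 147 μm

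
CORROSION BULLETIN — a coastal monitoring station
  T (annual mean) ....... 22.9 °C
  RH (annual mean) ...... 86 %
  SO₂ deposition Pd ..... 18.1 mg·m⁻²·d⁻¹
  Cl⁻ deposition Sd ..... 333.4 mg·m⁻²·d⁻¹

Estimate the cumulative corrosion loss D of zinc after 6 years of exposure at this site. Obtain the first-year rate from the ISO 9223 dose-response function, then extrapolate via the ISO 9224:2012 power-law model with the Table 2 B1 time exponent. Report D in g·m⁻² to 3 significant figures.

zinc: temperature factor f = -0.071·(12.9) = -0.9159
  SO₂ term: 0.0129·18.1^0.44·exp(0.046·86-0.9159) = 0.9644
  Sd branch = 0.0175·Sd^0.57·e^(0.008·RH+0.085·T) = 6.688 μm/a
  r_corr = 0.9644 + 6.688 = 7.652 μm/a
Long-term exponent b (ISO 9224 Table 2, B1) = 0.813
  D(6) = 7.652 × 6^0.813 = 7.652 × 4.292 = 32.84 μm
  Mass loss = 32.84 μm × 7.14 g/cm³ = 234.5 g·m⁻²

D(6) = 234 g·m⁻²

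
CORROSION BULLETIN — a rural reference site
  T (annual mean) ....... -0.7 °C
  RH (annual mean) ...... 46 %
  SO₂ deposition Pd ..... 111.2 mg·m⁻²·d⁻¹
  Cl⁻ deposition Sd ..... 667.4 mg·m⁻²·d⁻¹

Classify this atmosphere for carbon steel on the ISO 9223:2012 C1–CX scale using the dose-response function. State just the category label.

C3

carbon steel: temperature factor f = +0.150·(-10.7) = -1.6050
  Pd branch = 1.77·Pd^0.52·e^(0.02·RH+f) = 10.34 μm/a
  Cl⁻ term: 0.102·667.4^0.62·exp(0.033·46+0.04·-0.7) = 25.52
  sum: 10.34 + 25.52 → r_corr = 35.85 μm/a
Category bounds: 25…50 μm/a bracket r_corr ⇒ C3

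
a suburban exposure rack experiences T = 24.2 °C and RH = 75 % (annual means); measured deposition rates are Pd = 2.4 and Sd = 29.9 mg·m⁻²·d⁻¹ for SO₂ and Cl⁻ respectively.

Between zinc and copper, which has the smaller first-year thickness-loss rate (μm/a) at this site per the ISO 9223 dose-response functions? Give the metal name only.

zinc: temperature factor f = -0.071·(14.2) = -1.0082
  sulphur-dioxide contribution → 0.2179 μm/a
  chloride contribution → 1.73 μm/a
  ⇒ r_corr(zinc) = 1.948 μm/a
copper: f(T) = -0.080·(T−10) [T>10 °C] = -1.1360
  sulphur-dioxide contribution → 0.1785 μm/a
  chloride contribution → 1.25 μm/a
  total first-year rate 1.428 μm/a
Ordering by μm/a: zinc (1.95) > copper (1.43)

copper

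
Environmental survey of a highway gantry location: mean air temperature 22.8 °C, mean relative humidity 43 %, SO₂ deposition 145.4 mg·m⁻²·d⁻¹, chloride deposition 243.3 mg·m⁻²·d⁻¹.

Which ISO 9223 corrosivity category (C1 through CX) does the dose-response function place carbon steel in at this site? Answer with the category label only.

C4

carbon steel: f(T) = -0.054·(T−10) [T>10 °C] = -0.6912
  sulphur-dioxide contribution → 27.91 μm/a
  chloride contribution → 31.65 μm/a
  ⇒ r_corr(carbon steel) = 59.56 μm/a
59.6 μm/a falls in (50, 80] for carbon steel → category C4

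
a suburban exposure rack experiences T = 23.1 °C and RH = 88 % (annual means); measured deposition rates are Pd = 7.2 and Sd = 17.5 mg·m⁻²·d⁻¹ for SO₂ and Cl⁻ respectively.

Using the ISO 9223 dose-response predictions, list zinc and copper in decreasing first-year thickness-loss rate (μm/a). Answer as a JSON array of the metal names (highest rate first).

["copper", "zinc"]

zinc: temperature factor f = -0.071·(13.1) = -0.9301
  sulphur-dioxide contribution → 0.6949 μm/a
  chloride contribution → 1.288 μm/a
  total first-year rate 1.983 μm/a
copper: T>10 °C ⇒ hinge -0.080·(23.1−10) = -1.0480
  sulphur-dioxide contribution → 0.5583 μm/a
  chloride contribution → 1.636 μm/a
  total first-year rate 2.194 μm/a
Ordering by μm/a: copper (2.19) > zinc (1.98)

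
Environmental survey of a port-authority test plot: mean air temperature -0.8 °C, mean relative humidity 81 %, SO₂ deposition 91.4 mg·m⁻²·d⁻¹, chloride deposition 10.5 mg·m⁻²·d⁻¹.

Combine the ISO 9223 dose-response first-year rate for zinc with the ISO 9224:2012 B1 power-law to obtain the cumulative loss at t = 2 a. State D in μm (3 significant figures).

D(2) = 4.76 μm

zinc: f(T) = +0.038·(T−10) [T≤10 °C] = -0.4104
  Pd branch = 0.0129·Pd^0.44·e^(0.046·RH+f) = 2.59 μm/a
  Sd branch = 0.0175·Sd^0.57·e^(0.008·RH+0.085·T) = 0.1194 μm/a
  r_corr = 2.59 + 0.1194 = 2.71 μm/a
ISO 9224: D(t) = r_corr · t^b with b = 0.813 (zinc, B1)
  D(2) = 2.71 × 2^0.813 = 2.71 × 1.757 = 4.761 μm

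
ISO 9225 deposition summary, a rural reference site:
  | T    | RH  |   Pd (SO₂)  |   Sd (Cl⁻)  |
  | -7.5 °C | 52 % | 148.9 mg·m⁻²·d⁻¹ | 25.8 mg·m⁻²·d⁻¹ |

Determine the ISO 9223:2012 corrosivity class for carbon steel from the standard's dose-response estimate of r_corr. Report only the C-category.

C2

carbon steel: T≤10 °C ⇒ hinge +0.150·(-7.5−10) = -2.6250
  SO₂ term: 1.77·148.9^0.52·exp(0.02·52-2.6250) = 4.892
  Sd branch = 0.102·Sd^0.62·e^(0.033·RH+0.04·T) = 3.153 μm/a
  r_corr = 4.892 + 3.153 = 8.046 μm/a
Category bounds: 1.3…25 μm/a bracket r_corr ⇒ C2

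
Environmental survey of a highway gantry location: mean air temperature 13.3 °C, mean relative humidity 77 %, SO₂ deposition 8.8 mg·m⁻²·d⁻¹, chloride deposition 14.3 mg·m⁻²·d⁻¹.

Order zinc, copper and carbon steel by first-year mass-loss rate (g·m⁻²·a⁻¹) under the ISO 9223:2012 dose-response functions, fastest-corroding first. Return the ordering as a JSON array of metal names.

zinc: T>10 °C ⇒ hinge -0.071·(13.3−10) = -0.2343
  SO₂ term: 0.0129·8.8^0.44·exp(0.046·77-0.2343) = 0.9177
  Sd branch = 0.0175·Sd^0.57·e^(0.008·RH+0.085·T) = 0.4572 μm/a
  sum: 0.9177 + 0.4572 → r_corr = 1.375 μm/a
  mass loss = 1.375 μm/a × 7.14 g/cm³ = 9.816 g·m⁻²·a⁻¹
copper: temperature factor f = -0.080·(3.3) = -0.2640
  SO₂ term: 0.0053·8.8^0.26·exp(0.059·77-0.2640) = 0.6733
  Cl⁻ term: 0.01025·14.3^0.27·exp(0.036·77+0.049·13.3) = 0.645
  sum: 0.6733 + 0.645 → r_corr = 1.318 μm/a
  mass loss = 1.318 μm/a × 8.96 g/cm³ = 11.81 g·m⁻²·a⁻¹
carbon steel: f(T) = -0.054·(T−10) [T>10 °C] = -0.1782
  Pd branch = 1.77·Pd^0.52·e^(0.02·RH+f) = 21.41 μm/a
  Cl⁻ term: 0.102·14.3^0.62·exp(0.033·77+0.04·13.3) = 11.47
  r_corr = 21.41 + 11.47 = 32.87 μm/a
  mass loss = 32.87 μm/a × 7.85 g/cm³ = 258.1 g·m⁻²·a⁻¹
Ordering by g·m⁻²·a⁻¹: carbon steel (258) > copper (11.8) > zinc (9.82)

["carbon steel", "copper", "zinc"]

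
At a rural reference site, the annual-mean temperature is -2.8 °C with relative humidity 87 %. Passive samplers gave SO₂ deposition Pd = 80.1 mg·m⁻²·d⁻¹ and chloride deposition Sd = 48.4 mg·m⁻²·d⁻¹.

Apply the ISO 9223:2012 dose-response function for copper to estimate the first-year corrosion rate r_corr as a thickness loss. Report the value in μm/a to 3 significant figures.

r_corr = 1.14 μm/a

copper: T≤10 °C ⇒ hinge +0.126·(-2.8−10) = -1.6128
  SO₂ term: 0.0053·80.1^0.26·exp(0.059·87-1.6128) = 0.5598
  Sd branch = 0.01025·Sd^0.27·e^(0.036·RH+0.049·T) = 0.5838 μm/a
  sum: 0.5598 + 0.5838 → r_corr = 1.144 μm/a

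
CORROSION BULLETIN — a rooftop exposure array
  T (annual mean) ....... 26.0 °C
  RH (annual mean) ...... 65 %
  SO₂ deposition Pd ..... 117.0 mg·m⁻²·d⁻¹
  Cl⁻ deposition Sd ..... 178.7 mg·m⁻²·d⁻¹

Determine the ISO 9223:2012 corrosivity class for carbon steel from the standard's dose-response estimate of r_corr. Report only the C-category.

carbon steel: f(T) = -0.054·(T−10) [T>10 °C] = -0.8640
  SO₂ term: 1.77·117.0^0.52·exp(0.02·65-0.8640) = 32.57
  Sd branch = 0.102·Sd^0.62·e^(0.033·RH+0.04·T) = 61.4 μm/a
  r_corr = 32.57 + 61.4 = 93.96 μm/a
Category bounds: 80…200 μm/a bracket r_corr ⇒ C5

C5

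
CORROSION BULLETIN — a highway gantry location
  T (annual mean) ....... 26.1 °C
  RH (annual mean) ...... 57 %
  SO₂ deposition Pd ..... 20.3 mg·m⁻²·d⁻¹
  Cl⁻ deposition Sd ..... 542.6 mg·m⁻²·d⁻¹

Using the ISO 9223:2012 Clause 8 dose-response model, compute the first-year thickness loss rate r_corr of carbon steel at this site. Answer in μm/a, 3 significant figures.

carbon steel: temperature factor f = -0.054·(16.1) = -0.8694
  Pd branch = 1.77·Pd^0.52·e^(0.02·RH+f) = 11.1 μm/a
  Cl⁻ term: 0.102·542.6^0.62·exp(0.033·57+0.04·26.1) = 94.25
  sum: 11.1 + 94.25 → r_corr = 105.4 μm/a

r_corr = 105 μm/a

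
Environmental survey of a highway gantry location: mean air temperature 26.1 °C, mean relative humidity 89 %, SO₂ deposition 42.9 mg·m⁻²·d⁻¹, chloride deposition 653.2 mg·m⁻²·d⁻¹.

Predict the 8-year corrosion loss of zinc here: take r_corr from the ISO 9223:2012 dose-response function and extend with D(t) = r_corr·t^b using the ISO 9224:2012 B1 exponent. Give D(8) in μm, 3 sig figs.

D(8) = 78.5 μm

zinc: T>10 °C ⇒ hinge -0.071·(26.1−10) = -1.1431
  Pd branch = 0.0129·Pd^0.44·e^(0.046·RH+f) = 1.29 μm/a
  Sd branch = 0.0175·Sd^0.57·e^(0.008·RH+0.085·T) = 13.19 μm/a
  r_corr = 1.29 + 13.19 = 14.48 μm/a
Long-term exponent b (ISO 9224 Table 2, B1) = 0.813
  D(8) = 14.48 × 8^0.813 = 14.48 × 5.423 = 78.53 μm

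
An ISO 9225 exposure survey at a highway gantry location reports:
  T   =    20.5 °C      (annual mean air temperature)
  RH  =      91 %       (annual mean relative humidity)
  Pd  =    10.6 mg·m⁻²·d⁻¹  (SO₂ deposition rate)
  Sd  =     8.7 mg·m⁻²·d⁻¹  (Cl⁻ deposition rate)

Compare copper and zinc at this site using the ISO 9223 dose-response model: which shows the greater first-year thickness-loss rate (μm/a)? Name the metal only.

copper

copper: temperature factor f = -0.080·(10.5) = -0.8400
  sulphur-dioxide contribution → 0.9074 μm/a
  chloride contribution → 1.329 μm/a
  ⇒ r_corr(copper) = 2.236 μm/a
zinc: temperature factor f = -0.071·(10.5) = -0.7455
  sulphur-dioxide contribution → 1.137 μm/a
  chloride contribution → 0.7104 μm/a
  total first-year rate 1.848 μm/a
Ordering by μm/a: copper (2.24) > zinc (1.85)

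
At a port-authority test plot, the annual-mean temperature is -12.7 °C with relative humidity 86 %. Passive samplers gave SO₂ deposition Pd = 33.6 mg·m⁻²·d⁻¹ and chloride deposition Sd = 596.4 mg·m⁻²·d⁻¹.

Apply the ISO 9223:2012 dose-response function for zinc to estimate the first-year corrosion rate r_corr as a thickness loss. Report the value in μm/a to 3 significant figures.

zinc: temperature factor f = +0.038·(-22.7) = -0.8626
  SO₂ term: 0.0129·33.6^0.44·exp(0.046·86-0.8626) = 1.335
  Sd branch = 0.0175·Sd^0.57·e^(0.008·RH+0.085·T) = 0.4519 μm/a
  r_corr = 1.335 + 0.4519 = 1.787 μm/a

r_corr = 1.79 μm/a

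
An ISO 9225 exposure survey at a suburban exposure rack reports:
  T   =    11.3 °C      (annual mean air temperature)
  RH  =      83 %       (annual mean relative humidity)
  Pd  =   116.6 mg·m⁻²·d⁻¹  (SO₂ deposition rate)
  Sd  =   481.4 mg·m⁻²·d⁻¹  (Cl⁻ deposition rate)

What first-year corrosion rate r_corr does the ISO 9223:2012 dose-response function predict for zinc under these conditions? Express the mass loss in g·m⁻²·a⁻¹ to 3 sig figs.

zinc: f(T) = -0.071·(T−10) [T>10 °C] = -0.0923
  Pd branch = 0.0129·Pd^0.44·e^(0.046·RH+f) = 4.345 μm/a
  Cl⁻ term: 0.0175·481.4^0.57·exp(0.008·83+0.085·11.3) = 3.003
  r_corr = 4.345 + 3.003 = 7.348 μm/a
Convert to mass loss: 7.348 μm/a × 7.14 g/cm³ = 52.47 g·m⁻²·a⁻¹

r_corr = 52.5 g·m⁻²·a⁻¹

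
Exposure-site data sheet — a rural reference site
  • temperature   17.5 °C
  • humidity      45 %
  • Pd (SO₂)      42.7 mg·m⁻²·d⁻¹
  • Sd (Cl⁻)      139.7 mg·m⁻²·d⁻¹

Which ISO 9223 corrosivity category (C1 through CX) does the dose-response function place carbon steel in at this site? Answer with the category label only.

C3

carbon steel: temperature factor f = -0.054·(7.5) = -0.4050
  SO₂ term: 1.77·42.7^0.52·exp(0.02·45-0.4050) = 20.45
  Sd branch = 0.102·Sd^0.62·e^(0.033·RH+0.04·T) = 19.39 μm/a
  sum: 20.45 + 19.39 → r_corr = 39.84 μm/a
39.8 μm/a falls in (25, 50] for carbon steel → category C3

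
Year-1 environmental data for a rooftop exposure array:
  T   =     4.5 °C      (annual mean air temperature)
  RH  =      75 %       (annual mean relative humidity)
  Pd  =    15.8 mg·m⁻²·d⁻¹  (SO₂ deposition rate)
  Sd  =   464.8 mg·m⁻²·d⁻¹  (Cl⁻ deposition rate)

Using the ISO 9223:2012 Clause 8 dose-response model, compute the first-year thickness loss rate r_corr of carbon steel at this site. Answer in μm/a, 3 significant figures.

carbon steel: T≤10 °C ⇒ hinge +0.150·(4.5−10) = -0.8250
  sulphur-dioxide contribution → 14.6 μm/a
  chloride contribution → 65.37 μm/a
  total first-year rate 79.97 μm/a

r_corr = 80.0 μm/a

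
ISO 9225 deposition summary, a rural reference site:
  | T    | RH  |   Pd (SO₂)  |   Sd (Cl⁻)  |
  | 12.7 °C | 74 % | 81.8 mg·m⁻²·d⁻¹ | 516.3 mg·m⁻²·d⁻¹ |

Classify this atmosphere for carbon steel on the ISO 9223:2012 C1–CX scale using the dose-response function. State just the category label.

carbon steel: temperature factor f = -0.054·(2.7) = -0.1458
  SO₂ term: 1.77·81.8^0.52·exp(0.02·74-0.1458) = 66.38
  Cl⁻ term: 0.102·516.3^0.62·exp(0.033·74+0.04·12.7) = 93.71
  r_corr = 66.38 + 93.71 = 160.1 μm/a
160 μm/a falls in (80, 200] for carbon steel → category C5

C5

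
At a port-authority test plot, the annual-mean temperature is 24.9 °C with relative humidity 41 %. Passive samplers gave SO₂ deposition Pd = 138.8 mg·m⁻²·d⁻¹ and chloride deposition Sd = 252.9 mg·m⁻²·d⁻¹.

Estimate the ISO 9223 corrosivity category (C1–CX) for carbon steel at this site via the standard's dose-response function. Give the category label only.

carbon steel: f(T) = -0.054·(T−10) [T>10 °C] = -0.8046
  SO₂ term: 1.77·138.8^0.52·exp(0.02·41-0.8046) = 23.37
  Cl⁻ term: 0.102·252.9^0.62·exp(0.033·41+0.04·24.9) = 33.01
  r_corr = 23.37 + 33.01 = 56.38 μm/a
ISO 9223 Table 2 (carbon steel): 50 < 56.4 ≤ 80 μm/a ⇒ C4

C4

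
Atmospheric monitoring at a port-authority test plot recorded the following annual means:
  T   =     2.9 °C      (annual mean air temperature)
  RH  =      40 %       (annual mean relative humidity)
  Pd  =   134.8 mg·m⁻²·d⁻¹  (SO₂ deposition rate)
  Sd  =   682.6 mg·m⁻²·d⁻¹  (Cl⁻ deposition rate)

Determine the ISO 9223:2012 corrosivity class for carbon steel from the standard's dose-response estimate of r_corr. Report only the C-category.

C3

carbon steel: f(T) = +0.150·(T−10) [T≤10 °C] = -1.0650
  SO₂ term: 1.77·134.8^0.52·exp(0.02·40-1.0650) = 17.39
  Cl⁻ term: 0.102·682.6^0.62·exp(0.033·40+0.04·2.9) = 24.51
  r_corr = 17.39 + 24.51 = 41.91 μm/a
Category bounds: 25…50 μm/a bracket r_corr ⇒ C3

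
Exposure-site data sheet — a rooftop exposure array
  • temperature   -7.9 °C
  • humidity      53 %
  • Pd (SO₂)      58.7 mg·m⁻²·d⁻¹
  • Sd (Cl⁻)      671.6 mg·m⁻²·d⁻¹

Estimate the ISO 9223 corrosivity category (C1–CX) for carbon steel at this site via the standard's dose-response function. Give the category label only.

carbon steel: f(T) = +0.150·(T−10) [T≤10 °C] = -2.6850
  Pd branch = 1.77·Pd^0.52·e^(0.02·RH+f) = 2.897 μm/a
  Cl⁻ term: 0.102·671.6^0.62·exp(0.033·53+0.04·-7.9) = 24.2
  r_corr = 2.897 + 24.2 = 27.09 μm/a
ISO 9223 Table 2 (carbon steel): 25 < 27.1 ≤ 50 μm/a ⇒ C3

C3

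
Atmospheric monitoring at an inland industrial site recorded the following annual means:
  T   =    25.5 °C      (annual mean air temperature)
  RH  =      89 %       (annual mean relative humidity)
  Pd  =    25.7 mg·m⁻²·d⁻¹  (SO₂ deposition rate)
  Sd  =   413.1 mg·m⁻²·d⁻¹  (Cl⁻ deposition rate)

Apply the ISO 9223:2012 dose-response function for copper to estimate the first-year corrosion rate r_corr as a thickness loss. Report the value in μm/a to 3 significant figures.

r_corr = 5.16 μm/a

copper: f(T) = -0.080·(T−10) [T>10 °C] = -1.2400
  sulphur-dioxide contribution → 0.6805 μm/a
  chloride contribution → 4.479 μm/a
  total first-year rate 5.16 μm/a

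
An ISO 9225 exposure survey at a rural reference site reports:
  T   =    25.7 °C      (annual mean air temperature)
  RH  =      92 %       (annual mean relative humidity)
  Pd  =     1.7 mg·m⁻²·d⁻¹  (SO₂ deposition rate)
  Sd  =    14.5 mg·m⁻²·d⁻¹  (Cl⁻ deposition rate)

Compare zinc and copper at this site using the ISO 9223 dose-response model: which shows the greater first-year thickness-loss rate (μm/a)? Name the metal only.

zinc: f(T) = -0.071·(T−10) [T>10 °C] = -1.1147
  Pd branch = 0.0129·Pd^0.44·e^(0.046·RH+f) = 0.368 μm/a
  Sd branch = 0.0175·Sd^0.57·e^(0.008·RH+0.085·T) = 1.491 μm/a
  sum: 0.368 + 1.491 → r_corr = 1.859 μm/a
copper: temperature factor f = -0.080·(15.7) = -1.2560
  SO₂ term: 0.0053·1.7^0.26·exp(0.059·92-1.2560) = 0.3945
  Cl⁻ term: 0.01025·14.5^0.27·exp(0.036·92+0.049·25.7) = 2.04
  r_corr = 0.3945 + 2.04 = 2.434 μm/a
Ordering by μm/a: copper (2.43) > zinc (1.86)

copper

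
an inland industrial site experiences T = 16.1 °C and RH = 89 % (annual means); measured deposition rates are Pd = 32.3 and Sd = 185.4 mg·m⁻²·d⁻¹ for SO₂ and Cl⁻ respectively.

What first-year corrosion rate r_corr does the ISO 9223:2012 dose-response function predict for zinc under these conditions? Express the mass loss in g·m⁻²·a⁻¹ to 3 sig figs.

r_corr = 36.2 g·m⁻²·a⁻¹

zinc: T>10 °C ⇒ hinge -0.071·(16.1−10) = -0.4331
  Pd branch = 0.0129·Pd^0.44·e^(0.046·RH+f) = 2.315 μm/a
  Cl⁻ term: 0.0175·185.4^0.57·exp(0.008·89+0.085·16.1) = 2.75
  sum: 2.315 + 2.75 → r_corr = 5.065 μm/a
Convert to mass loss: 5.065 μm/a × 7.14 g/cm³ = 36.17 g·m⁻²·a⁻¹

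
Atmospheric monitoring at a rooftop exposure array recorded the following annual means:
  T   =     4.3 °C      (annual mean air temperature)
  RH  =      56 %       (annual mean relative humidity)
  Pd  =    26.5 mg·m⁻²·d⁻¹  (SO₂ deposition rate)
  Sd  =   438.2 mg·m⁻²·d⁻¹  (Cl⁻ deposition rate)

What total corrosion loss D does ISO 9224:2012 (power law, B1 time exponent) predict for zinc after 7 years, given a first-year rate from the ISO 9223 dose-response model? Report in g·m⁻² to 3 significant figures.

zinc: T≤10 °C ⇒ hinge +0.038·(4.3−10) = -0.2166
  SO₂ term: 0.0129·26.5^0.44·exp(0.046·56-0.2166) = 0.5774
  Sd branch = 0.0175·Sd^0.57·e^(0.008·RH+0.085·T) = 1.265 μm/a
  r_corr = 0.5774 + 1.265 = 1.842 μm/a
ISO 9224: D(t) = r_corr · t^b with b = 0.813 (zinc, B1)
  D(7) = 1.842 × 7^0.813 = 1.842 × 4.865 = 8.963 μm
  Mass loss = 8.963 μm × 7.14 g/cm³ = 64 g·m⁻²

D(7) = 64.0 g·m⁻²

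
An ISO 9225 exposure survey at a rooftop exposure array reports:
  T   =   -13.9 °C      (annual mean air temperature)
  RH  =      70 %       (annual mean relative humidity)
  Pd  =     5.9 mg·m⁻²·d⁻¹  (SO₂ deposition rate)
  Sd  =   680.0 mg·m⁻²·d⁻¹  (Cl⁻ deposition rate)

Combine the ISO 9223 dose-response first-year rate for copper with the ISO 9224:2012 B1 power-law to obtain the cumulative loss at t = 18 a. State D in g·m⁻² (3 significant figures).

D(18) = 24.7 g·m⁻²

copper: temperature factor f = +0.126·(-23.9) = -3.0114
  Pd branch = 0.0053·Pd^0.26·e^(0.059·RH+f) = 0.02573 μm/a
  Cl⁻ term: 0.01025·680.0^0.27·exp(0.036·70+0.049·-13.9) = 0.3751
  sum: 0.02573 + 0.3751 → r_corr = 0.4008 μm/a
ISO 9224: D(t) = r_corr · t^b with b = 0.667 (copper, B1)
  D(18) = 0.4008 × 18^0.667 = 0.4008 × 6.875 = 2.756 μm
  Mass loss = 2.756 μm × 8.96 g/cm³ = 24.69 g·m⁻²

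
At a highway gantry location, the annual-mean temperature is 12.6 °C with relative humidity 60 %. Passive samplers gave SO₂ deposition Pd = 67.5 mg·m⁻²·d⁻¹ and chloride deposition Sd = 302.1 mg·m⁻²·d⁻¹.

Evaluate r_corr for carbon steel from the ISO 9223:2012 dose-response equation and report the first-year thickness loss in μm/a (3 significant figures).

r_corr = 87.8 μm/a

carbon steel: f(T) = -0.054·(T−10) [T>10 °C] = -0.1404
  Pd branch = 1.77·Pd^0.52·e^(0.02·RH+f) = 45.64 μm/a
  Sd branch = 0.102·Sd^0.62·e^(0.033·RH+0.04·T) = 42.18 μm/a
  r_corr = 45.64 + 42.18 = 87.82 μm/a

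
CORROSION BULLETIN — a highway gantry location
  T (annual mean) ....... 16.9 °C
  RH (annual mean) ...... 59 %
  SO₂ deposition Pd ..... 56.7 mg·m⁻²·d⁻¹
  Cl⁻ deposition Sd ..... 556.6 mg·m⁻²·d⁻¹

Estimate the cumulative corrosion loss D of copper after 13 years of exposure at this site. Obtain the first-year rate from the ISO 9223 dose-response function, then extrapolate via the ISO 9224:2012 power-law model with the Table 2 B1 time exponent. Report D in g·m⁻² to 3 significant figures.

D(13) = 67.7 g·m⁻²

copper: temperature factor f = -0.080·(6.9) = -0.5520
  sulphur-dioxide contribution → 0.2833 μm/a
  chloride contribution → 1.082 μm/a
  total first-year rate 1.365 μm/a
Power-law: D(13) = r_corr · 13^0.667
  D(13) = 1.365 × 13^0.667 = 1.365 × 5.534 = 7.553 μm
  Mass loss = 7.553 μm × 8.96 g/cm³ = 67.68 g·m⁻²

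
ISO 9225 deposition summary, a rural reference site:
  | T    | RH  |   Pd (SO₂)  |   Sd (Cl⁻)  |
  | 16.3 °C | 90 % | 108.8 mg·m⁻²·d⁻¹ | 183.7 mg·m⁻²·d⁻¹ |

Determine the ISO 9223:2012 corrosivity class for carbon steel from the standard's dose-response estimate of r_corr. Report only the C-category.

C5

carbon steel: f(T) = -0.054·(T−10) [T>10 °C] = -0.3402
  sulphur-dioxide contribution → 87.3 μm/a
  chloride contribution → 96.69 μm/a
  ⇒ r_corr(carbon steel) = 184 μm/a
Category bounds: 80…200 μm/a bracket r_corr ⇒ C5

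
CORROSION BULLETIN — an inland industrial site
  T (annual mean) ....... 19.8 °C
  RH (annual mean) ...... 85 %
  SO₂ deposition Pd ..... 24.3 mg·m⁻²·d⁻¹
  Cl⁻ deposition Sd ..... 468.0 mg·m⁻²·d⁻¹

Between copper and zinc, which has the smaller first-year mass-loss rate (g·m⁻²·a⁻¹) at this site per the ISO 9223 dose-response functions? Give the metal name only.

copper: f(T) = -0.080·(T−10) [T>10 °C] = -0.7840
  sulphur-dioxide contribution → 0.8357 μm/a
  chloride contribution → 3.034 μm/a
  ⇒ r_corr(copper) = 3.869 μm/a
  mass loss = 3.869 μm/a × 8.96 g/cm³ = 34.67 g·m⁻²·a⁻¹
zinc: f(T) = -0.071·(T−10) [T>10 °C] = -0.6958
  sulphur-dioxide contribution → 1.307 μm/a
  chloride contribution → 6.185 μm/a
  total first-year rate 7.491 μm/a
  mass loss = 7.491 μm/a × 7.14 g/cm³ = 53.49 g·m⁻²·a⁻¹
Ordering by g·m⁻²·a⁻¹: zinc (53.5) > copper (34.7)

copper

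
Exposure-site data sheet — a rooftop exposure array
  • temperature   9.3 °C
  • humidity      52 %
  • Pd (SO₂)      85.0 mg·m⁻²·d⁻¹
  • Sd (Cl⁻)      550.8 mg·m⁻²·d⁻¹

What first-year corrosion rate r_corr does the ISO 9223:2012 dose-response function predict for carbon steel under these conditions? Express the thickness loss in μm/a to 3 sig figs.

carbon steel: f(T) = +0.150·(T−10) [T≤10 °C] = -0.1050
  sulphur-dioxide contribution → 45.43 μm/a
  chloride contribution → 41.19 μm/a
  total first-year rate 86.62 μm/a

r_corr = 86.6 μm/a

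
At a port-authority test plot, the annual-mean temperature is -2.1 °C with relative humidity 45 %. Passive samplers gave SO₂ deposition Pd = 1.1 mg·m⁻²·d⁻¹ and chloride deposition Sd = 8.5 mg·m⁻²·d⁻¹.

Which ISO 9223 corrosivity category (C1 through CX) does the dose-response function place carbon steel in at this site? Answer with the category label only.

carbon steel: T≤10 °C ⇒ hinge +0.150·(-2.1−10) = -1.8150
  Pd branch = 1.77·Pd^0.52·e^(0.02·RH+f) = 0.7449 μm/a
  Cl⁻ term: 0.102·8.5^0.62·exp(0.033·45+0.04·-2.1) = 1.561
  sum: 0.7449 + 1.561 → r_corr = 2.306 μm/a
2.31 μm/a falls in (1.3, 25] for carbon steel → category C2

C2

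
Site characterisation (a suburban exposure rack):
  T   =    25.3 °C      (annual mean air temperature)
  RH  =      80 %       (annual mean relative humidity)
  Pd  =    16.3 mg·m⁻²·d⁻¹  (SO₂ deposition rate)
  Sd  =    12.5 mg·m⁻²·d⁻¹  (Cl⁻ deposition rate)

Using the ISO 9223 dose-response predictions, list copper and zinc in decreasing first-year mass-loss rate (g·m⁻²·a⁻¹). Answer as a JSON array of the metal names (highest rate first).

["copper", "zinc"]

copper: f(T) = -0.080·(T−10) [T>10 °C] = -1.2240
  sulphur-dioxide contribution → 0.3612 μm/a
  chloride contribution → 1.248 μm/a
  ⇒ r_corr(copper) = 1.609 μm/a
  mass loss = 1.609 μm/a × 8.96 g/cm³ = 14.41 g·m⁻²·a⁻¹
zinc: T>10 °C ⇒ hinge -0.071·(25.3−10) = -1.0863
  sulphur-dioxide contribution → 0.5894 μm/a
  chloride contribution → 1.203 μm/a
  ⇒ r_corr(zinc) = 1.792 μm/a
  mass loss = 1.792 μm/a × 7.14 g/cm³ = 12.8 g·m⁻²·a⁻¹
Ordering by g·m⁻²·a⁻¹: copper (14.4) > zinc (12.8)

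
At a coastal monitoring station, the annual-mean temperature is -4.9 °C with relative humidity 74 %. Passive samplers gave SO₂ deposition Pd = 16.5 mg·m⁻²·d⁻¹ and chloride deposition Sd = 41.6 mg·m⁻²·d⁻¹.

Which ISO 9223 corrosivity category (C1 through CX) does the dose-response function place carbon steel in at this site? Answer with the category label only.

carbon steel: T≤10 °C ⇒ hinge +0.150·(-4.9−10) = -2.2350
  SO₂ term: 1.77·16.5^0.52·exp(0.02·74-2.2350) = 3.574
  Cl⁻ term: 0.102·41.6^0.62·exp(0.033·74+0.04·-4.9) = 9.724
  sum: 3.574 + 9.724 → r_corr = 13.3 μm/a
ISO 9223 Table 2 (carbon steel): 1.3 < 13.3 ≤ 25 μm/a ⇒ C2

C2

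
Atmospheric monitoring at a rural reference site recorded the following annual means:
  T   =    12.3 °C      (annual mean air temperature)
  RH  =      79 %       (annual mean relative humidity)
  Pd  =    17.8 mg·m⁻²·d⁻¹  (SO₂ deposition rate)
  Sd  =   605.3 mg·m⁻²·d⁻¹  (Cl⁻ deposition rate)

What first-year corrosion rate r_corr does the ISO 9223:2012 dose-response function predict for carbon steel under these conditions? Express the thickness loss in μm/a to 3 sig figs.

r_corr = 154 μm/a

carbon steel: f(T) = -0.054·(T−10) [T>10 °C] = -0.1242
  sulphur-dioxide contribution → 33.92 μm/a
  chloride contribution → 120 μm/a
  ⇒ r_corr(carbon steel) = 154 μm/a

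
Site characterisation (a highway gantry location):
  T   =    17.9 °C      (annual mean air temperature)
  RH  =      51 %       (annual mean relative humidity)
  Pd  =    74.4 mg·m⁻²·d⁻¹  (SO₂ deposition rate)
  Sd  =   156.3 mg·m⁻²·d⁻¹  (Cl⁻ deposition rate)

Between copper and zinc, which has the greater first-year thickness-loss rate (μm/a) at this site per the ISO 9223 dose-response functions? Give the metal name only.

copper: temperature factor f = -0.080·(7.9) = -0.6320
  SO₂ term: 0.0053·74.4^0.26·exp(0.059·51-0.6320) = 0.1751
  Cl⁻ term: 0.01025·156.3^0.27·exp(0.036·51+0.049·17.9) = 0.6045
  r_corr = 0.1751 + 0.6045 = 0.7795 μm/a
zinc: temperature factor f = -0.071·(7.9) = -0.5609
  Pd branch = 0.0129·Pd^0.44·e^(0.046·RH+f) = 0.5121 μm/a
  Cl⁻ term: 0.0175·156.3^0.57·exp(0.008·51+0.085·17.9) = 2.146
  sum: 0.5121 + 2.146 → r_corr = 2.658 μm/a
Ordering by μm/a: zinc (2.66) > copper (0.78)

zinc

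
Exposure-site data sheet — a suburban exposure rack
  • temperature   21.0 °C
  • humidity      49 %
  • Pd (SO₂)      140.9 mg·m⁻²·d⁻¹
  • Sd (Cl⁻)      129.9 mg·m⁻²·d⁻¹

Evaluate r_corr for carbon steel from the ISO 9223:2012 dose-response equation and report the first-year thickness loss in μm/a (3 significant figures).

r_corr = 58.5 μm/a

carbon steel: temperature factor f = -0.054·(11.0) = -0.5940
  sulphur-dioxide contribution → 34.12 μm/a
  chloride contribution → 24.33 μm/a
  ⇒ r_corr(carbon steel) = 58.45 μm/a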